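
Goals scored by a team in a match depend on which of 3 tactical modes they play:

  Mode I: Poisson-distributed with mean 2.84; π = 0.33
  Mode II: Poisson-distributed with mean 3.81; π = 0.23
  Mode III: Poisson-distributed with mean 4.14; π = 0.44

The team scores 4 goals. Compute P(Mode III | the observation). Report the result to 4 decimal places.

Apply Bayes' rule: the posterior for each component is proportional to its prior times its likelihood at x.
Evaluate each component's likelihood at the observed value:
  f_I = 0.158367
  f_II = 0.194458
  f_III = 0.1949
Unnormalised posteriors:
  P(Z=I)·f_I = 0.33 × 0.158367 = 0.0522612
  P(Z=II)·f_II = 0.23 × 0.194458 = 0.0447254
  P(Z=III)·f_III = 0.44 × 0.1949 = 0.0857558
Sum: 0.0522612 + 0.0447254 + 0.0857558 = 0.182742
Responsibility of Mode III: 0.0857558 / 0.182742 ≈ 0.4693

0.4693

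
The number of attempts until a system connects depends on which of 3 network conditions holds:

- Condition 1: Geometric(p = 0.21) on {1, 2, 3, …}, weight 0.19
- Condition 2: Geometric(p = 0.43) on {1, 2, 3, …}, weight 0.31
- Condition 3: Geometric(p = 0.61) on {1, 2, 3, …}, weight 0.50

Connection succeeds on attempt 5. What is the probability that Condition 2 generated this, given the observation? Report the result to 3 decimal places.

0.384

By Bayes' theorem, P(k | x) = π_k f_k(x) / Σ_j π_j f_j(x).
Component likelihoods at x = 5:
  f_1 = 0.0817952
  f_2 = 0.0453908
  f_3 = 0.014112
Weight by the priors:
  π_1·f_1 = 0.19 × 0.0817952 = 0.0155411
  π_2·f_2 = 0.31 × 0.0453908 = 0.0140711
  π_3·f_3 = 0.50 × 0.014112 = 0.007056
Denominator: 0.0155411 + 0.0140711 + 0.007056 = 0.0366682
P(Condition 2 | data) = 0.0140711 / 0.0366682 ≈ 0.384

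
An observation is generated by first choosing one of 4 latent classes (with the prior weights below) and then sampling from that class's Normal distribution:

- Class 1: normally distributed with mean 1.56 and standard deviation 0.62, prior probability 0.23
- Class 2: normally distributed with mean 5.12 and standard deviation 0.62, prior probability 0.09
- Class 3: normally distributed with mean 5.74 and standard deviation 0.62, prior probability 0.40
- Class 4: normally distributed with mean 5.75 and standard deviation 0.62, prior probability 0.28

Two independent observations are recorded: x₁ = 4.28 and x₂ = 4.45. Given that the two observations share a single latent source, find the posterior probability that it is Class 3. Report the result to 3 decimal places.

Posterior ∝ prior × likelihood, so P(k | x) ∝ w_k f_k(x); normalise over all components.
Since both observations come from the same component, the likelihood for component k is f_k(x₁)·f_k(x₂).
  p_1 = [(1/(0.62·√(2π)))·exp(−(4.28−1.56)²/(2·0.62²)) = 0.643455·exp(-9.62331) = 4.25763e-05] × [1.23147e-05] = 5.24315e-10
  p_2 = [(1/(0.62·√(2π)))·exp(−(4.28−5.12)²/(2·0.62²)) = 0.643455·exp(-0.91779) = 0.256996] × [0.358868] = 0.0922275
  p_3 = [(1/(0.62·√(2π)))·exp(−(4.28−5.74)²/(2·0.62²)) = 0.643455·exp(-2.77263) = 0.0402142] × [0.0738703] = 0.00297063
  p_4 = [(1/(0.62·√(2π)))·exp(−(4.28−5.75)²/(2·0.62²)) = 0.643455·exp(-2.81074) = 0.0387104] × [0.0714231] = 0.00276482
Multiply by the mixture weights:
  w_1·p_1 = 0.23 × 5.24315e-10 = 1.20592e-10
  w_2·p_2 = 0.09 × 0.0922275 = 0.00830048
  w_3·p_3 = 0.40 × 0.00297063 = 0.00118825
  w_4·p_4 = 0.28 × 0.00276482 = 0.000774149
Normaliser: 1.20592e-10 + 0.00830048 + 0.00118825 + 0.000774149 = 0.0102629
Responsibility of Class 3: 0.00118825 / 0.0102629 ≈ 0.116

0.116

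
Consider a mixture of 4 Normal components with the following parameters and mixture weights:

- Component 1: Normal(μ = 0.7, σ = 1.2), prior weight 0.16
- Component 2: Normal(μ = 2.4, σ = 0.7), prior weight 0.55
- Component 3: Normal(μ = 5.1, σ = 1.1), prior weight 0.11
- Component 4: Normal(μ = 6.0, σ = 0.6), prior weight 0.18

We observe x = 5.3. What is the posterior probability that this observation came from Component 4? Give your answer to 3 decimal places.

Posterior ∝ prior × likelihood, so P(k | x) ∝ P(Z=k) f_k(x); normalise over all components.
Component likelihoods at x = 5.3:
  L_1 = (1/(1.2·√(2π)))·exp(−(5.3−0.7)²/(2·1.2²)) = 0.332452·exp(-7.34722) = 0.000214225
  L_2 = (1/(0.7·√(2π)))·exp(−(5.3−2.4)²/(2·0.7²)) = 0.569918·exp(-8.58163) = 0.00010687
  L_3 = (1/(1.1·√(2π)))·exp(−(5.3−5.1)²/(2·1.1²)) = 0.362675·exp(-0.01653) = 0.356729
  L_4 = (1/(0.6·√(2π)))·exp(−(5.3−6.0)²/(2·0.6²)) = 0.664904·exp(-0.68056) = 0.336664
Multiply by the mixture weights:
  P(Z=1)·L_1 = 0.16 × 0.000214225 = 3.4276e-05
  P(Z=2)·L_2 = 0.55 × 0.00010687 = 5.87786e-05
  P(Z=3)·L_3 = 0.11 × 0.356729 = 0.0392402
  P(Z=4)·L_4 = 0.18 × 0.336664 = 0.0605996
Normaliser: 3.4276e-05 + 5.87786e-05 + 0.0392402 + 0.0605996 = 0.0999329
P(Component 4 | 5.3) = 0.0605996 / 0.0999329 ≈ 0.606

0.606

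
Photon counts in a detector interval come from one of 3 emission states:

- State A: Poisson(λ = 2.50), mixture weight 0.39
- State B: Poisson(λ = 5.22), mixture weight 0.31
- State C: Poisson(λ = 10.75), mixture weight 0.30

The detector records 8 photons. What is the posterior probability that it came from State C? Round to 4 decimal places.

Apply Bayes' rule: the posterior for each component is proportional to its prior times its likelihood at x.
Evaluate each component's likelihood at the observed value:
  f_A = 0.00310644
  f_B = 0.073931
  f_C = 0.0948596
Multiply by the mixture weights:
  P(Z=A)·f_A = 0.39 × 0.00310644 = 0.00121151
  P(Z=B)·f_B = 0.31 × 0.073931 = 0.0229186
  P(Z=C)·f_C = 0.30 × 0.0948596 = 0.0284579
Denominator: 0.00121151 + 0.0229186 + 0.0284579 = 0.052588
Responsibility of State C: 0.0284579 / 0.052588 ≈ 0.5411

0.5411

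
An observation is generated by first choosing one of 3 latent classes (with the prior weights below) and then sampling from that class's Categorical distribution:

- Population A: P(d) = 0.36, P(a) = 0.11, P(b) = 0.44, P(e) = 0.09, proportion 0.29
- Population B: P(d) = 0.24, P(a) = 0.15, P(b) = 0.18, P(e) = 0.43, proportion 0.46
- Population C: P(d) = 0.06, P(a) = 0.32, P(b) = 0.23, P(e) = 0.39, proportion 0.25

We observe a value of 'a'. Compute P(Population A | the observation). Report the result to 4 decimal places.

0.1763

Posterior ∝ prior × likelihood, so P(k | x) ∝ π_k f_k(x); normalise over all components.
Evaluate each component's likelihood at the observed value:
  f_A = P(a | comp) = 0.11
  f_B = P(a | comp) = 0.15
  f_C = P(a | comp) = 0.32
Weight by the priors:
  π_A·f_A = 0.29 × 0.11 = 0.0319
  π_B·f_B = 0.46 × 0.15 = 0.069
  π_C·f_C = 0.25 × 0.32 = 0.08
Evidence: 0.0319 + 0.069 + 0.08 = 0.1809
P(Population A | the observation) = 0.0319 / 0.1809 ≈ 0.1763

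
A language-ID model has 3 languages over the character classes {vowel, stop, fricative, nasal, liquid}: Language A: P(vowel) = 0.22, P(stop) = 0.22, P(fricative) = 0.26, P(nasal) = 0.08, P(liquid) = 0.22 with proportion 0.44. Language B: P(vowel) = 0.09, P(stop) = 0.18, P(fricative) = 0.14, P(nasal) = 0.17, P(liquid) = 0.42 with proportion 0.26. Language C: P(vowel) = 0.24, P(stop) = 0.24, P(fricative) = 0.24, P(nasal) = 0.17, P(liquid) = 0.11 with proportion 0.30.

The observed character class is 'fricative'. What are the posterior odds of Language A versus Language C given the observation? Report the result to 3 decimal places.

1.589

Posterior odds = (π_i f_i(x)) / (π_j f_j(x)); the normalising sum cancels.
Evaluate each component's likelihood at the observed value:
  f_A = P(fricative | comp) = 0.26
  f_B = P(fricative | comp) = 0.14
  f_C = P(fricative | comp) = 0.24
Odds = (0.44/0.30) × (0.26/0.24) = 1.46667 × 1.08333 ≈ 1.589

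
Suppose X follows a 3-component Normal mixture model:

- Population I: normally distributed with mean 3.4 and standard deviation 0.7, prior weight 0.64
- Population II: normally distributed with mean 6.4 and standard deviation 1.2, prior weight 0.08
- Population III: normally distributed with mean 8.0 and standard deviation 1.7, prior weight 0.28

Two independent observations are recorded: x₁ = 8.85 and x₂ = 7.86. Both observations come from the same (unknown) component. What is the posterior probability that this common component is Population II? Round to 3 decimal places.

By Bayes' theorem, P(k | x) = π_k f_k(x) / Σ_j π_j f_j(x).
Since both observations come from the same component, the likelihood for component k is f_k(x₁)·f_k(x₂).
  L_I = [3.91672e-14] × [8.72364e-10] = 3.4168e-23
  L_II = [0.0413592] × [0.158595] = 0.00655937
  L_III = [0.207097] × [0.233878] = 0.0484354
Weight by the priors:
  π_I·L_I = 0.64 × 3.4168e-23 = 2.18675e-23
  π_II·L_II = 0.08 × 0.00655937 = 0.00052475
  π_III·L_III = 0.28 × 0.0484354 = 0.0135619
Denominator: 2.18675e-23 + 0.00052475 + 0.0135619 = 0.0140867
P(Population II | x₁, x₂) ≈ 0.037

0.037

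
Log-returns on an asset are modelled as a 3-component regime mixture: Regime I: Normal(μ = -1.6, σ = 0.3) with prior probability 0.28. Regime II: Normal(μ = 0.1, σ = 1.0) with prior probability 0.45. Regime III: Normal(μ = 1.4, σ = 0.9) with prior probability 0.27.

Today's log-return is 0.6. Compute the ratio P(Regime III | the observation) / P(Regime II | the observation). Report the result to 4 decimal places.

0.5089

Since P(k|x) ∝ w_k f_k(x), the posterior odds are w_i f_i(x) / (w_j f_j(x)).
Normal densities:
  f_I = 2.79314e-12
  f_II = 0.352065
  f_III = 0.298603
Posterior odds = (w_III·f_III) / (w_II·f_II) = (0.27·0.298603) / (0.45·0.352065) = 0.0806229 / 0.158429 ≈ 0.5089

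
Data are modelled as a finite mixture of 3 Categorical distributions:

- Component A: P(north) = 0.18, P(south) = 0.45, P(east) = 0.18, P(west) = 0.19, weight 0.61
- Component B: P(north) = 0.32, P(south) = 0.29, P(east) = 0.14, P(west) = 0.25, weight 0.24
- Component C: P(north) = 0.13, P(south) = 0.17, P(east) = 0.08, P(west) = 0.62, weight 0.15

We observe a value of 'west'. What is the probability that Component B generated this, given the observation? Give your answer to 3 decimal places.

0.223

Posterior ∝ prior × likelihood, so P(k | x) ∝ π_k f_k(x); normalise over all components.
Categorical probabilities:
  L_A = 0.19
  L_B = 0.25
  L_C = 0.62
Multiply by the mixture weights:
  π_A·L_A = 0.61 × 0.19 = 0.1159
  π_B·L_B = 0.24 × 0.25 = 0.06
  π_C·L_C = 0.15 × 0.62 = 0.093
Sum: 0.1159 + 0.06 + 0.093 = 0.2689
Responsibility of Component B: 0.06 / 0.2689 ≈ 0.223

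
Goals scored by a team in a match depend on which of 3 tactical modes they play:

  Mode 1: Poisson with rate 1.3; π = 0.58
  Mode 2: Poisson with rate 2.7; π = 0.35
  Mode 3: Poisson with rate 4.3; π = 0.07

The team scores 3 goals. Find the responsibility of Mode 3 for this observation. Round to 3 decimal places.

Posterior ∝ prior × likelihood, so P(k | x) ∝ π_k f_k(x); normalise over all components.
Poisson probabilities:
  L_1 = 0.0997921
  L_2 = 0.220468
  L_3 = 0.179799
Weight by the priors:
  π_1·L_1 = 0.58 × 0.0997921 = 0.0578794
  π_2·L_2 = 0.35 × 0.220468 = 0.0771637
  π_3·L_3 = 0.07 × 0.179799 = 0.0125859
Normaliser: 0.0578794 + 0.0771637 + 0.0125859 = 0.147629
So the posterior for Mode 3 is 0.0125859 / 0.147629 ≈ 0.085.

0.085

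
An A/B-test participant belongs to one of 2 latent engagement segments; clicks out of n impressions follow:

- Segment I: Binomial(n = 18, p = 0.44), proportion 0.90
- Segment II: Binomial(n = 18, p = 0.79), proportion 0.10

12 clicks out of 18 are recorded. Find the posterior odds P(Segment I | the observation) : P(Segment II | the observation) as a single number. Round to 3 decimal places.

Only the two components matter; the odds are (π_i f_i(x)) / (π_j f_j(x)).
Component likelihoods at x = 12 clicks out of 18:
  f_I = 0.0301461
  f_II = 0.0940833
Posterior odds = (π_I·f_I) / (π_II·f_II) = (0.90·0.0301461) / (0.10·0.0940833) = 0.0271315 / 0.00940833 ≈ 2.884

2.884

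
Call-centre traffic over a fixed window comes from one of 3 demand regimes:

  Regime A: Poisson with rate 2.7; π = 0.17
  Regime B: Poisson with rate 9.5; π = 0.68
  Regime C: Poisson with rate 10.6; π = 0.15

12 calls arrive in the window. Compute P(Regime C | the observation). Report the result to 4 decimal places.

0.2147

Posterior ∝ prior × likelihood, so P(k | x) ∝ π_k f_k(x); normalise over all components.
Poisson probabilities:
  L_A = e^(−2.7)·2.7^12/12! = 2.10588e-05
  L_B = e^(−9.5)·9.5^12/12! = 0.0844401
  L_C = e^(−10.6)·10.6^12/12! = 0.104668
Multiply by the mixture weights:
  π_A·L_A = 0.17 × 2.10588e-05 = 3.57999e-06
  π_B·L_B = 0.68 × 0.0844401 = 0.0574193
  π_C·L_C = 0.15 × 0.104668 = 0.0157001
Sum: 3.57999e-06 + 0.0574193 + 0.0157001 = 0.073123
Responsibility of Regime C: 0.0157001 / 0.073123 ≈ 0.2147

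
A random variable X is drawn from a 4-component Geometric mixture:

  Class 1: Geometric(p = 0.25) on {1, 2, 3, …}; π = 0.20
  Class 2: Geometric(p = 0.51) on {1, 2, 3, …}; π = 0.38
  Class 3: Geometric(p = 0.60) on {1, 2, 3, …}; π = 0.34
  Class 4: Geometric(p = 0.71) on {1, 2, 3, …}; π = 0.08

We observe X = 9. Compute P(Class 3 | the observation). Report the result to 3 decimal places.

0.023

The responsibility of component k is w_k f_k(x) divided by Σ_j w_j f_j(x).
Evaluate each component's likelihood at the observed value:
  f_1 = 0.0250282
  f_2 = 0.00169488
  f_3 = 0.000393216
  f_4 = 3.55175e-05
Prior × likelihood for each component:
  w_1·f_1 = 0.20 × 0.0250282 = 0.00500565
  w_2·f_2 = 0.38 × 0.00169488 = 0.000644054
  w_3·f_3 = 0.34 × 0.000393216 = 0.000133693
  w_4·f_4 = 0.08 × 3.55175e-05 = 2.8414e-06
Sum: 0.00500565 + 0.000644054 + 0.000133693 + 2.8414e-06 = 0.00578623
Responsibility of Class 3: 0.000133693 / 0.00578623 ≈ 0.023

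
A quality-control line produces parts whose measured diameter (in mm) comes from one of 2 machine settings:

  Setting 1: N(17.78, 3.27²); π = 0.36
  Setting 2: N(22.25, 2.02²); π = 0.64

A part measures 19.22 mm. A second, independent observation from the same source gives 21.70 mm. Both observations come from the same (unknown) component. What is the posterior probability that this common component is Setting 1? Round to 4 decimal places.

The responsibility of component k is π_k f_k(x) divided by Σ_j π_j f_j(x).
Since both observations come from the same component, the likelihood for component k is f_k(x₁)·f_k(x₂).
  f_1 = [0.110727] × [0.0594713] = 0.00658506
  f_2 = [0.0641176] × [0.19031] = 0.0122022
Weight by the priors:
  π_1·f_1 = 0.36 × 0.00658506 = 0.00237062
  π_2·f_2 = 0.64 × 0.0122022 = 0.0078094
Evidence: 0.00237062 + 0.0078094 = 0.01018
Responsibility of Setting 1: 0.00237062 / 0.01018 ≈ 0.2329

0.2329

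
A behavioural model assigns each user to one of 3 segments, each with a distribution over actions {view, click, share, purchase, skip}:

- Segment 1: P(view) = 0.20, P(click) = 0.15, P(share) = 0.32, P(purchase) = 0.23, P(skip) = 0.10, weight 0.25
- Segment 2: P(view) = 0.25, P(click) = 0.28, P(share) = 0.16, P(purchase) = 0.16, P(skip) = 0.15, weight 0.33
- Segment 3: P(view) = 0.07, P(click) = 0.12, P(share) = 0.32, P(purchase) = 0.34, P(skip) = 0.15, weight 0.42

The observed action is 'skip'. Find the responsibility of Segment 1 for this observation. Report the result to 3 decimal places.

Apply Bayes' rule: the posterior for each component is proportional to its prior times its likelihood at x.
Component likelihoods at x = 'skip':
  f_1 = 0.1
  f_2 = 0.15
  f_3 = 0.15
Unnormalised posteriors:
  w_1·f_1 = 0.25 × 0.1 = 0.025
  w_2·f_2 = 0.33 × 0.15 = 0.0495
  w_3·f_3 = 0.42 × 0.15 = 0.063
Sum: 0.025 + 0.0495 + 0.063 = 0.1375
P(Segment 1 | x) ≈ 0.182

0.182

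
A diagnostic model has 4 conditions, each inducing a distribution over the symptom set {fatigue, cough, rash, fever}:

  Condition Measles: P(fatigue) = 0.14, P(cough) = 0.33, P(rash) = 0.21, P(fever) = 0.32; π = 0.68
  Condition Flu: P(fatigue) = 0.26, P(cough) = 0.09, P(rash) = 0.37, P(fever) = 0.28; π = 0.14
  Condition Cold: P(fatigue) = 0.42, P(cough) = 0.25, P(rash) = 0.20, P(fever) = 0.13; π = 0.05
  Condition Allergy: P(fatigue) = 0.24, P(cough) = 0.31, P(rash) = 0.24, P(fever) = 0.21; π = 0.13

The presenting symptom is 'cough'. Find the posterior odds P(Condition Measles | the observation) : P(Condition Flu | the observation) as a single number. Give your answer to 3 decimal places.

17.810

The posterior odds equal the prior odds times the likelihood ratio: (π_i/π_j)·(f_i(x)/f_j(x)).
Categorical probabilities:
  f_Measles = P(cough | comp) = 0.33
  f_Flu = P(cough | comp) = 0.09
  f_Cold = P(cough | comp) = 0.25
  f_Allergy = P(cough | comp) = 0.31
Odds = (0.68/0.14) × (0.33/0.09) = 4.85714 × 3.66667 ≈ 17.810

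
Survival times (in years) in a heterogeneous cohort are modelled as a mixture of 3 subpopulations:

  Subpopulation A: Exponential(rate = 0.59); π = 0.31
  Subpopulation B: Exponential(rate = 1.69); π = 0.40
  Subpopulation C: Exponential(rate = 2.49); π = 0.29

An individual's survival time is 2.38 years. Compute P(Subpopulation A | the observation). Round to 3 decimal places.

By Bayes' theorem, P(k | x) = w_k f_k(x) / Σ_j w_j f_j(x).
Exponential densities:
  p_A = 0.59·e^(−0.59·2.38) = 0.59·e^(−1.4042) = 0.144882
  p_B = 1.69·e^(−1.69·2.38) = 1.69·e^(−4.0222) = 0.0302738
  p_C = 2.49·e^(−2.49·2.38) = 2.49·e^(−5.9262) = 0.00664482
Prior × likelihood for each component:
  w_A·p_A = 0.31 × 0.144882 = 0.0449136
  w_B·p_B = 0.40 × 0.0302738 = 0.0121095
  w_C·p_C = 0.29 × 0.00664482 = 0.001927
Marginal: 0.0449136 + 0.0121095 + 0.001927 = 0.0589501
So the posterior for Subpopulation A is 0.0449136 / 0.0589501 ≈ 0.762.

0.762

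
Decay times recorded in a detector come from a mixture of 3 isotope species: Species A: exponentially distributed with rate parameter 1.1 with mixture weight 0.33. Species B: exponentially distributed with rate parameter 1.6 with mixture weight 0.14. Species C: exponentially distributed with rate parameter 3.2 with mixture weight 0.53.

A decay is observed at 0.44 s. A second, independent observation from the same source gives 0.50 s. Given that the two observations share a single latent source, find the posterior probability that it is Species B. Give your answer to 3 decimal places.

0.163

P(component k | x) = P(Z=k)·f_k(x) / marginal(x), where marginal(x) = Σ_j P(Z=j)·f_j(x).
Since both observations come from the same component, the likelihood for component k is f_k(x₁)·f_k(x₂).
  p_A = [0.677945] × [0.634645] = 0.430254
  p_B = [0.791365] × [0.718926] = 0.568933
  p_C = [0.782823] × [0.646069] = 0.505757
Multiply by the mixture weights:
  P(Z=A)·p_A = 0.33 × 0.430254 = 0.141984
  P(Z=B)·p_B = 0.14 × 0.568933 = 0.0796506
  P(Z=C)·p_C = 0.53 × 0.505757 = 0.268051
Denominator: 0.141984 + 0.0796506 + 0.268051 = 0.489686
So the posterior for Species B is 0.0796506 / 0.489686 ≈ 0.163.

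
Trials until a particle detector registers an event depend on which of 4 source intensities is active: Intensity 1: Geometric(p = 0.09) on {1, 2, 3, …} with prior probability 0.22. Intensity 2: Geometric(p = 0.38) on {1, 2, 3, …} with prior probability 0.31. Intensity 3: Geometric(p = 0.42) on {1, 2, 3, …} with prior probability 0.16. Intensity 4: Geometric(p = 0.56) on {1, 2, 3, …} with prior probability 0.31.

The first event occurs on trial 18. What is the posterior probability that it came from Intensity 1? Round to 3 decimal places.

0.990

By Bayes' theorem, P(k | x) = w_k f_k(x) / Σ_j w_j f_j(x).
Evaluate each component's likelihood at the observed value:
  L_1 = 0.0181112
  L_2 = 0.000112316
  L_3 = 3.99508e-05
  L_4 = 4.86277e-07
Multiply by the mixture weights:
  w_1·L_1 = 0.22 × 0.0181112 = 0.00398445
  w_2·L_2 = 0.31 × 0.000112316 = 3.4818e-05
  w_3·L_3 = 0.16 × 3.99508e-05 = 6.39212e-06
  w_4·L_4 = 0.31 × 4.86277e-07 = 1.50746e-07
Denominator: 0.00398445 + 3.4818e-05 + 6.39212e-06 + 1.50746e-07 = 0.00402582
P(Intensity 1 | x) ≈ 0.990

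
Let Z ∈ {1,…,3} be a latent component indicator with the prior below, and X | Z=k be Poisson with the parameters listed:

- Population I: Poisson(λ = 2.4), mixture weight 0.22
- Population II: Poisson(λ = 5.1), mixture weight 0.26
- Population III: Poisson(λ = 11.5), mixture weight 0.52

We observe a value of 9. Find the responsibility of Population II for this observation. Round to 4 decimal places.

0.1660

Apply Bayes' rule: the posterior for each component is proportional to its prior times its likelihood at x.
Poisson probabilities:
  p_I = e^(−2.4)·2.4^9/9! = 0.000660437
  p_II = e^(−5.1)·5.1^9/9! = 0.0392163
  p_III = e^(−11.5)·11.5^9/9! = 0.0982044
Multiply by the mixture weights:
  w_I·p_I = 0.22 × 0.000660437 = 0.000145296
  w_II·p_II = 0.26 × 0.0392163 = 0.0101962
  w_III·p_III = 0.52 × 0.0982044 = 0.0510663
Normaliser: 0.000145296 + 0.0101962 + 0.0510663 = 0.0614078
P(Population II | x) = 0.0101962 / 0.0614078 ≈ 0.1660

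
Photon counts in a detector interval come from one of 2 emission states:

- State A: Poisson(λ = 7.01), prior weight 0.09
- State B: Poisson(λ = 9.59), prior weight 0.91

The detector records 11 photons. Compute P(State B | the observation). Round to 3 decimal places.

By Bayes' theorem, P(k | x) = P(Z=k) f_k(x) / Σ_j P(Z=j) f_j(x).
Evaluate each component's likelihood at the observed value:
  L_A = e^(−7.01)·7.01^11/11! = 0.0454295
  L_B = e^(−9.59)·9.59^11/11! = 0.108135
Multiply by the mixture weights:
  P(Z=A)·L_A = 0.09 × 0.0454295 = 0.00408866
  P(Z=B)·L_B = 0.91 × 0.108135 = 0.0984025
Sum: 0.00408866 + 0.0984025 = 0.102491
P(State B | the observation) = 0.0984025 / 0.102491 ≈ 0.960

0.960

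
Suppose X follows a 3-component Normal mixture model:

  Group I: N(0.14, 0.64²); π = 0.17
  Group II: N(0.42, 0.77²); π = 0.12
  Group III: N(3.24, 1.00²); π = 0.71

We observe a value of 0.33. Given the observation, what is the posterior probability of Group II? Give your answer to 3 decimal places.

0.369

P(component k | x) = w_k·f_k(x) / marginal(x), where marginal(x) = Σ_j w_j·f_j(x).
Component likelihoods at x = 0.33:
  f_I = (1/(0.64·√(2π)))·exp(−(0.33−0.14)²/(2·0.64²)) = 0.623347·exp(-0.04407) = 0.596474
  f_II = (1/(0.77·√(2π)))·exp(−(0.33−0.42)²/(2·0.77²)) = 0.518107·exp(-0.00683) = 0.51458
  f_III = (1/(1.00·√(2π)))·exp(−(0.33−3.24)²/(2·1.00²)) = 0.398942·exp(-4.23405) = 0.0057821
Multiply by the mixture weights:
  w_I·f_I = 0.17 × 0.596474 = 0.101401
  w_II·f_II = 0.12 × 0.51458 = 0.0617496
  w_III·f_III = 0.71 × 0.0057821 = 0.00410529
Sum: 0.101401 + 0.0617496 + 0.00410529 = 0.167256
Responsibility of Group II: 0.0617496 / 0.167256 ≈ 0.369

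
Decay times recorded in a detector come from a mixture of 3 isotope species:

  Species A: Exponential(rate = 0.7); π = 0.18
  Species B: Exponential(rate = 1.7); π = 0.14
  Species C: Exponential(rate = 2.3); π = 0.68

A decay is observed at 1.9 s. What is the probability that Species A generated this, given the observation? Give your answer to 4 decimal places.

P(component k | x) = π_k·f_k(x) / marginal(x), where marginal(x) = Σ_j π_j·f_j(x).
Evaluate each component's likelihood at the observed value:
  p_A = 0.7·e^(−0.7·1.9) = 0.7·e^(−1.3300) = 0.185134
  p_B = 1.7·e^(−1.7·1.9) = 1.7·e^(−3.2300) = 0.0672477
  p_C = 2.3·e^(−2.3·1.9) = 2.3·e^(−4.3700) = 0.0290979
Prior × likelihood for each component:
  π_A·p_A = 0.18 × 0.185134 = 0.0333241
  π_B·p_B = 0.14 × 0.0672477 = 0.00941468
  π_C·p_C = 0.68 × 0.0290979 = 0.0197865
Denominator: 0.0333241 + 0.00941468 + 0.0197865 = 0.0625254
P(Species A | x) ≈ 0.5330

0.5330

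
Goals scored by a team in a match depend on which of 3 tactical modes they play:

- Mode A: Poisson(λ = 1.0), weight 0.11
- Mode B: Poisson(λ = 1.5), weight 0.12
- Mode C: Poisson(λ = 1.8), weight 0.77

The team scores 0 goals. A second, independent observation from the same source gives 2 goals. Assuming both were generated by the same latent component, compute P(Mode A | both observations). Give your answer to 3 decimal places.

0.154

The responsibility of component k is π_k f_k(x) divided by Σ_j π_j f_j(x).
Since both observations come from the same component, the likelihood for component k is f_k(x₁)·f_k(x₂).
  f_A = [0.367879] × [0.18394] = 0.0676676
  f_B = [0.22313] × [0.251021] = 0.0560105
  f_C = [0.165299] × [0.267784] = 0.0442644
Multiply by the mixture weights:
  π_A·f_A = 0.11 × 0.0676676 = 0.00744344
  π_B·f_B = 0.12 × 0.0560105 = 0.00672125
  π_C·f_C = 0.77 × 0.0442644 = 0.0340836
Normaliser: 0.00744344 + 0.00672125 + 0.0340836 = 0.0482483
P(Mode A | x₁,x₂) = 0.00744344 / 0.0482483 ≈ 0.154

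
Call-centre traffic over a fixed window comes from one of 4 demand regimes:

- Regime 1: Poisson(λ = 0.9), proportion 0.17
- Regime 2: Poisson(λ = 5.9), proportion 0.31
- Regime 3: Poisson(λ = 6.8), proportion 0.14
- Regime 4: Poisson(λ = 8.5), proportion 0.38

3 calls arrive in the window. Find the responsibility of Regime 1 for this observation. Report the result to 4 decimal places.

P(component k | x) = π_k·f_k(x) / marginal(x), where marginal(x) = Σ_j π_j·f_j(x).
Poisson probabilities:
  p_1 = e^(−0.9)·0.9^3/3! = 0.0493982
  p_2 = e^(−5.9)·5.9^3/3! = 0.0937707
  p_3 = e^(−6.8)·6.8^3/3! = 0.0583678
  p_4 = e^(−8.5)·8.5^3/3! = 0.0208258
Weight by the priors:
  π_1·p_1 = 0.17 × 0.0493982 = 0.0083977
  π_2·p_2 = 0.31 × 0.0937707 = 0.0290689
  π_3·p_3 = 0.14 × 0.0583678 = 0.00817149
  π_4·p_4 = 0.38 × 0.0208258 = 0.00791382
Evidence: 0.0083977 + 0.0290689 + 0.00817149 + 0.00791382 = 0.0535519
So the posterior for Regime 1 is 0.0083977 / 0.0535519 ≈ 0.1568.

0.1568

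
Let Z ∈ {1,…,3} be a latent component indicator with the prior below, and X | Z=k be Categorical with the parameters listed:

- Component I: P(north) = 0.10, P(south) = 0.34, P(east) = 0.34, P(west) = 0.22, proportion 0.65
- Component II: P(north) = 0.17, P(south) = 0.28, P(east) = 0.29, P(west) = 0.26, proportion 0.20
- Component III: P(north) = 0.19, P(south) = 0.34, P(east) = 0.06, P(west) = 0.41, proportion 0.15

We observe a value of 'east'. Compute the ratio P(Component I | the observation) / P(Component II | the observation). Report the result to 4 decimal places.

The posterior odds equal the prior odds times the likelihood ratio: (w_i/w_j)·(f_i(x)/f_j(x)).
Component likelihoods at x = 'east':
  L_I = P(east | comp) = 0.34
  L_II = P(east | comp) = 0.29
  L_III = P(east | comp) = 0.06
Odds = (0.65/0.20) × (0.34/0.29) = 3.25 × 1.17241 ≈ 3.8103

3.8103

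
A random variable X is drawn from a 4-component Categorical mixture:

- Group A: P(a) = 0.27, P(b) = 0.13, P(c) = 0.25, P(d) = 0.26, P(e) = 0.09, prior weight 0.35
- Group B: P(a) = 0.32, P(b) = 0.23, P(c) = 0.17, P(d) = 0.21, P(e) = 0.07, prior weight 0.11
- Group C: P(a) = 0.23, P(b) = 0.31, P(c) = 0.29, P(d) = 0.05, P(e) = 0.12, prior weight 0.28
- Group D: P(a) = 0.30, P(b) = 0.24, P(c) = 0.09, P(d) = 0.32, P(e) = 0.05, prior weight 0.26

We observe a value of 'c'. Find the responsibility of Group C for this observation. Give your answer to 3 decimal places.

0.385

The responsibility of component k is P(Z=k) f_k(x) divided by Σ_j P(Z=j) f_j(x).
Evaluate each component's likelihood at the observed value:
  f_A = P(c | comp) = 0.25
  f_B = P(c | comp) = 0.17
  f_C = P(c | comp) = 0.29
  f_D = P(c | comp) = 0.09
Unnormalised posteriors:
  P(Z=A)·f_A = 0.35 × 0.25 = 0.0875
  P(Z=B)·f_B = 0.11 × 0.17 = 0.0187
  P(Z=C)·f_C = 0.28 × 0.29 = 0.0812
  P(Z=D)·f_D = 0.26 × 0.09 = 0.0234
Sum: 0.0875 + 0.0187 + 0.0812 + 0.0234 = 0.2108
So the posterior for Group C is 0.0812 / 0.2108 ≈ 0.385.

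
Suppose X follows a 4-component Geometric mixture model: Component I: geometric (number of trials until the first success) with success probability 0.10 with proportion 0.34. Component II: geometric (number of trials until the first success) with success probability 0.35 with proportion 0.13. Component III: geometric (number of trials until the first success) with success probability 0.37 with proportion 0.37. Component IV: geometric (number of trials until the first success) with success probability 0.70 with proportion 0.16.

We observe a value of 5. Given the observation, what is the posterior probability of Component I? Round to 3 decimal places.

0.422

By Bayes' theorem, P(k | x) = π_k f_k(x) / Σ_j π_j f_j(x).
Evaluate each component's likelihood at the observed value:
  L_I = 0.10·(1−0.10)^4 = 0.10·0.6561 = 0.06561
  L_II = 0.35·(1−0.35)^4 = 0.35·0.178506 = 0.0624772
  L_III = 0.37·(1−0.37)^4 = 0.37·0.15753 = 0.058286
  L_IV = 0.70·(1−0.70)^4 = 0.70·0.0081 = 0.00567
Unnormalised posteriors:
  π_I·L_I = 0.34 × 0.06561 = 0.0223074
  π_II·L_II = 0.13 × 0.0624772 = 0.00812203
  π_III·L_III = 0.37 × 0.058286 = 0.0215658
  π_IV·L_IV = 0.16 × 0.00567 = 0.0009072
Marginal: 0.0223074 + 0.00812203 + 0.0215658 + 0.0009072 = 0.0529024
P(Component I | data) = 0.0223074 / 0.0529024 ≈ 0.422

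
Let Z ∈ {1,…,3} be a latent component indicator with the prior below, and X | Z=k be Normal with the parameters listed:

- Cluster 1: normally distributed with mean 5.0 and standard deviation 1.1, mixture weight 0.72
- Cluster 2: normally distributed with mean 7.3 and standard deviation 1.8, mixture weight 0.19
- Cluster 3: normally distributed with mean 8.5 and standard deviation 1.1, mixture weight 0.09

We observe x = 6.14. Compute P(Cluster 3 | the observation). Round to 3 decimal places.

Posterior ∝ prior × likelihood, so P(k | x) ∝ w_k f_k(x); normalise over all components.
Normal densities:
  L_1 = 0.211978
  L_2 = 0.180075
  L_3 = 0.0363073
Unnormalised posteriors:
  w_1·L_1 = 0.72 × 0.211978 = 0.152624
  w_2·L_2 = 0.19 × 0.180075 = 0.0342143
  w_3·L_3 = 0.09 × 0.0363073 = 0.00326766
Marginal: 0.152624 + 0.0342143 + 0.00326766 = 0.190106
P(Cluster 3 | data) = 0.00326766 / 0.190106 ≈ 0.017

0.017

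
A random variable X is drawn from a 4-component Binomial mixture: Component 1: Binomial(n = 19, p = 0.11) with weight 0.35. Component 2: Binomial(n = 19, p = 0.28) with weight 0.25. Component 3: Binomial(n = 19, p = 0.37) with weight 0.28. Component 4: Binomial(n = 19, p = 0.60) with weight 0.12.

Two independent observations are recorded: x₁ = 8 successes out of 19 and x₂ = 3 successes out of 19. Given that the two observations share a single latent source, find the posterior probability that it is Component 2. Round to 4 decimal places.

0.5995

Apply Bayes' rule: the posterior for each component is proportional to its prior times its likelihood at x.
Since both observations come from the same component, the likelihood for component k is f_k(x₁)·f_k(x₂).
  f_1 = [0.000449624] × [0.199867] = 8.98653e-05
  f_2 = [0.0769733] × [0.110948] = 0.00854
  f_3 = [0.164732] × [0.0302258] = 0.00497916
  f_4 = [0.0532462] × [8.98954e-05] = 4.78658e-06
Multiply by the mixture weights:
  π_1·f_1 = 0.35 × 8.98653e-05 = 3.14528e-05
  π_2·f_2 = 0.25 × 0.00854 = 0.002135
  π_3·f_3 = 0.28 × 0.00497916 = 0.00139416
  π_4·f_4 = 0.12 × 4.78658e-06 = 5.7439e-07
Normaliser: 3.14528e-05 + 0.002135 + 0.00139416 + 5.7439e-07 = 0.00356119
So the posterior for Component 2 is 0.002135 / 0.00356119 ≈ 0.5995.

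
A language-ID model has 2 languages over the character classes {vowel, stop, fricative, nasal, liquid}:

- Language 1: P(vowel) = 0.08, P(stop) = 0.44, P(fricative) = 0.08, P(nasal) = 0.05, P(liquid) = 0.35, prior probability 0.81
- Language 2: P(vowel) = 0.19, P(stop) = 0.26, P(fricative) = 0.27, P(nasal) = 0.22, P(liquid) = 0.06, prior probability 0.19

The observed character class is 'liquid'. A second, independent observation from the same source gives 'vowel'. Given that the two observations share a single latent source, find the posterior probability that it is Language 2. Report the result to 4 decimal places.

0.0872

Posterior ∝ prior × likelihood, so P(k | x) ∝ π_k f_k(x); normalise over all components.
Since both observations come from the same component, the likelihood for component k is f_k(x₁)·f_k(x₂).
  f_1 = [P(liquid | comp) = 0.35] × [0.08] = 0.028
  f_2 = [P(liquid | comp) = 0.06] × [0.19] = 0.0114
Unnormalised posteriors:
  π_1·f_1 = 0.81 × 0.028 = 0.02268
  π_2·f_2 = 0.19 × 0.0114 = 0.002166
Denominator: 0.02268 + 0.002166 = 0.024846
So the posterior for Language 2 is 0.002166 / 0.024846 ≈ 0.0872.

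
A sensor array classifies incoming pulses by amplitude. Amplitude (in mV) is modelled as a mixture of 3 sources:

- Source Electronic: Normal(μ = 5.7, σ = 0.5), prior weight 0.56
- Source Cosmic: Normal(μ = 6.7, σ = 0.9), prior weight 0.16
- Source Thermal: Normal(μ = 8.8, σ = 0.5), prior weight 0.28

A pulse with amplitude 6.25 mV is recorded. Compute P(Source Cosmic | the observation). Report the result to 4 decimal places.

P(component k | x) = P(Z=k)·f_k(x) / marginal(x), where marginal(x) = Σ_j P(Z=j)·f_j(x).
Normal densities:
  f_Electronic = 0.435704
  f_Cosmic = 0.391184
  f_Thermal = 1.79449e-06
Prior × likelihood for each component:
  P(Z=Electronic)·f_Electronic = 0.56 × 0.435704 = 0.243994
  P(Z=Cosmic)·f_Cosmic = 0.16 × 0.391184 = 0.0625894
  P(Z=Thermal)·f_Thermal = 0.28 × 1.79449e-06 = 5.02456e-07
Sum: 0.243994 + 0.0625894 + 5.02456e-07 = 0.306584
P(Source Cosmic | the observation) ≈ 0.2042

0.2042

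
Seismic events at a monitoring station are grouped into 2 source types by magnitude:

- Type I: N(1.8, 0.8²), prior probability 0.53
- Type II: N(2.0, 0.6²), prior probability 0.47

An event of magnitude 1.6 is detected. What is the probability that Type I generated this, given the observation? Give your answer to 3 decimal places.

Apply Bayes' rule: the posterior for each component is proportional to its prior times its likelihood at x.
Component likelihoods at x = 1.6:
  L_I = (1/(0.8·√(2π)))·exp(−(1.6−1.8)²/(2·0.8²)) = 0.498678·exp(-0.03125) = 0.483335
  L_II = (1/(0.6·√(2π)))·exp(−(1.6−2.0)²/(2·0.6²)) = 0.664904·exp(-0.22222) = 0.532413
Prior × likelihood for each component:
  π_I·L_I = 0.53 × 0.483335 = 0.256168
  π_II·L_II = 0.47 × 0.532413 = 0.250234
Normaliser: 0.256168 + 0.250234 = 0.506402
Responsibility of Type I: 0.256168 / 0.506402 ≈ 0.506

0.506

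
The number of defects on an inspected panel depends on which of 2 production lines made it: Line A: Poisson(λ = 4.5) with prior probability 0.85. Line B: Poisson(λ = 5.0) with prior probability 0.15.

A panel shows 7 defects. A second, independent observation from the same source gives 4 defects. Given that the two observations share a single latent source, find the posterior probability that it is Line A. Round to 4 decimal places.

P(component k | x) = π_k·f_k(x) / marginal(x), where marginal(x) = Σ_j π_j·f_j(x).
Since both observations come from the same component, the likelihood for component k is f_k(x₁)·f_k(x₂).
  L_A = [e^(−4.5)·4.5^7/7! = 0.0823629] × [0.189808] = 0.0156331
  L_B = [e^(−5.0)·5.0^7/7! = 0.104445] × [0.175467] = 0.0183267
Weight by the priors:
  π_A·L_A = 0.85 × 0.0156331 = 0.0132881
  π_B·L_B = 0.15 × 0.0183267 = 0.002749
Normaliser: 0.0132881 + 0.002749 = 0.0160371
Responsibility of Line A: 0.0132881 / 0.0160371 ≈ 0.8286

0.8286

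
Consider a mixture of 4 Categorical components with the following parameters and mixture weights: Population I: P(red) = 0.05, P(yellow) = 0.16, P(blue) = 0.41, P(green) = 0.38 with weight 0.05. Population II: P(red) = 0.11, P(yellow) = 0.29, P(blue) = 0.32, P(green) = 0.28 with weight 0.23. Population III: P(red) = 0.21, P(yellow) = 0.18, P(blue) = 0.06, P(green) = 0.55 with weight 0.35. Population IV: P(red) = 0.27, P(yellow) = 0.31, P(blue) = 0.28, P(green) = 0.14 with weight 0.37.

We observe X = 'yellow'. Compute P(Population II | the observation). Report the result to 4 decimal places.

0.2643

The responsibility of component k is P(Z=k) f_k(x) divided by Σ_j P(Z=j) f_j(x).
Evaluate each component's likelihood at the observed value:
  L_I = P(yellow | comp) = 0.16
  L_II = P(yellow | comp) = 0.29
  L_III = P(yellow | comp) = 0.18
  L_IV = P(yellow | comp) = 0.31
Weight by the priors:
  P(Z=I)·L_I = 0.05 × 0.16 = 0.008
  P(Z=II)·L_II = 0.23 × 0.29 = 0.0667
  P(Z=III)·L_III = 0.35 × 0.18 = 0.063
  P(Z=IV)·L_IV = 0.37 × 0.31 = 0.1147
Sum: 0.008 + 0.0667 + 0.063 + 0.1147 = 0.2524
Responsibility of Population II: 0.0667 / 0.2524 ≈ 0.2643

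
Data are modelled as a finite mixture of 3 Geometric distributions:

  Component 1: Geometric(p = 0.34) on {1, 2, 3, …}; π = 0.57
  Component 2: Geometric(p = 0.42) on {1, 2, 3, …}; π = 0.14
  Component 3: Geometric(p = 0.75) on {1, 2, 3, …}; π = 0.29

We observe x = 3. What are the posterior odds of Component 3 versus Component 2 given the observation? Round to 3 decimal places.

Only the two components matter; the odds are (π_i f_i(x)) / (π_j f_j(x)).
Component likelihoods at x = 3:
  p_1 = 0.34·(1−0.34)^2 = 0.34·0.4356 = 0.148104
  p_2 = 0.42·(1−0.42)^2 = 0.42·0.3364 = 0.141288
  p_3 = 0.75·(1−0.75)^2 = 0.75·0.0625 = 0.046875
Odds = (0.29/0.14) × (0.046875/0.141288) = 2.07143 × 0.331769 ≈ 0.687

0.687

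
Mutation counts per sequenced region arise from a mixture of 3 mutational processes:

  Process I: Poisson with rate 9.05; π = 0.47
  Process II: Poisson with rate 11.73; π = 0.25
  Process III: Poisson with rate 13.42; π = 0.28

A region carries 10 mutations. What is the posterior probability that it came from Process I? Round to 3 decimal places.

The responsibility of component k is π_k f_k(x) divided by Σ_j π_j f_j(x).
Component likelihoods at x = 10 mutations:
  f_I = e^(−9.05)·9.05^10/10! = 0.119222
  f_II = e^(−11.73)·11.73^10/10! = 0.109381
  f_III = e^(−13.42)·13.42^10/10! = 0.0775408
Weight by the priors:
  π_I·f_I = 0.47 × 0.119222 = 0.0560345
  π_II·f_II = 0.25 × 0.109381 = 0.0273453
  π_III·f_III = 0.28 × 0.0775408 = 0.0217114
Marginal: 0.0560345 + 0.0273453 + 0.0217114 = 0.105091
So the posterior for Process I is 0.0560345 / 0.105091 ≈ 0.533.

0.533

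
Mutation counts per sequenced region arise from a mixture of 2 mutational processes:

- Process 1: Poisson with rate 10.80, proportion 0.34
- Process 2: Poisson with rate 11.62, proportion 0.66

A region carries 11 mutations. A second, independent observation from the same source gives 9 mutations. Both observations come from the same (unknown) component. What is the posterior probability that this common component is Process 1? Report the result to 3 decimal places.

0.381

Apply Bayes' rule: the posterior for each component is proportional to its prior times its likelihood at x.
Since both observations come from the same component, the likelihood for component k is f_k(x₁)·f_k(x₂).
  f_1 = [e^(−10.80)·10.80^11/11! = 0.119159] × [0.112375] = 0.0133905
  f_2 = [e^(−11.62)·11.62^11/11! = 0.117384] × [0.0956291] = 0.0112254
Prior × likelihood for each component:
  w_1·f_1 = 0.34 × 0.0133905 = 0.00455276
  w_2·f_2 = 0.66 × 0.0112254 = 0.00740873
Denominator: 0.00455276 + 0.00740873 = 0.0119615
P(Process 1 | x) = 0.00455276 / 0.0119615 ≈ 0.381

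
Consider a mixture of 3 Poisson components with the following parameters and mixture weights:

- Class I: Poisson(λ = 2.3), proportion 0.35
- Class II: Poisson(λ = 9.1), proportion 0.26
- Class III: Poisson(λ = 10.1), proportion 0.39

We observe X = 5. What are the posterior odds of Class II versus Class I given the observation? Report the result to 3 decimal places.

Posterior odds = (w_i f_i(x)) / (w_j f_j(x)); the normalising sum cancels.
Poisson probabilities:
  L_I = 0.053775
  L_II = 0.0580692
  L_III = 0.0359792
0.015098 / 0.0188213 ≈ 0.802

0.802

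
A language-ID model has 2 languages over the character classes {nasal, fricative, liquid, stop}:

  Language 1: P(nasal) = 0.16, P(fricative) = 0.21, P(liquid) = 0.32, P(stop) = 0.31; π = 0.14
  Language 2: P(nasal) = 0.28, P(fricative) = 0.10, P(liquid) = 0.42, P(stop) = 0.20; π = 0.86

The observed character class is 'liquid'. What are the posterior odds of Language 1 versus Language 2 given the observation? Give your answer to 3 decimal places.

0.124

Posterior odds = (π_i f_i(x)) / (π_j f_j(x)); the normalising sum cancels.
Component likelihoods at x = 'liquid':
  f_1 = 0.32
  f_2 = 0.42
Odds = (0.14/0.86) × (0.32/0.42) = 0.162791 × 0.761905 ≈ 0.124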